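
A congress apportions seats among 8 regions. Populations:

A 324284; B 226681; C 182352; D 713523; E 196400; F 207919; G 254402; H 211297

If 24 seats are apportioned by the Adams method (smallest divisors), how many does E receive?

2

Standard divisor 2316858/24 ≈ 96535.75; standard quotas: A 3.359, B 2.348, C 1.889, D 7.391, E 2.034, F 2.154, G 2.635, H 2.189.
Rounding up gives 4, 3, 2, 8, 3, 3, 3, 3 = 29 seats, so the divisor must be adjusted.
With modified divisor 110700: modified quotas A 2.929, B 2.048, C 1.647, D 6.446, E 1.774, F 1.878, G 2.298, H 1.909.
Rounding up: A 3, B 3, C 2, D 7, E 2, F 2, G 3, H 2 (total 24).
E receives 2.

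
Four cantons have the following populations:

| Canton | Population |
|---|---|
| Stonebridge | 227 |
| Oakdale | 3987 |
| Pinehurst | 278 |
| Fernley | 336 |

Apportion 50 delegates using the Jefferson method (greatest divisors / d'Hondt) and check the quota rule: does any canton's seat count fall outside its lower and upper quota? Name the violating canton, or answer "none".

Oakdale

Standard quotas: Stonebridge 2.351, Oakdale 41.290, Pinehurst 2.879, Fernley 3.480.
Jefferson allocation: Stonebridge 2, Oakdale 43, Pinehurst 2, Fernley 3.
Oakdale has quota 41.290 (lower 41, upper 42) but receives 43 — outside the quota interval.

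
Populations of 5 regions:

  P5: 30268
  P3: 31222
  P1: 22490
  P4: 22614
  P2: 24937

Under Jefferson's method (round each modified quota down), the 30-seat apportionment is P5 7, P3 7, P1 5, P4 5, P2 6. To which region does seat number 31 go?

Priority for the next seat is population ÷ (current seats + 1).
Priorities: P5 3783.500, P3 3902.750, P1 3748.333, P4 3769.000, P2 3562.429.
Highest priority: P3.

P3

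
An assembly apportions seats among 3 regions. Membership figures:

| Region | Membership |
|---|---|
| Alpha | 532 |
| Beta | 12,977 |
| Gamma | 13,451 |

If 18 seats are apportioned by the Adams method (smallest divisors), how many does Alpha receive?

1

Standard divisor 26960/18 ≈ 1497.778; standard quotas: Alpha 0.355, Beta 8.664, Gamma 8.981.
Rounding up gives 1, 9, 9 = 19 seats, so the divisor must be adjusted.
With modified divisor 1650: modified quotas Alpha 0.322, Beta 7.865, Gamma 8.152.
Rounding up: Alpha 1, Beta 8, Gamma 9 (total 18).
Alpha receives 1.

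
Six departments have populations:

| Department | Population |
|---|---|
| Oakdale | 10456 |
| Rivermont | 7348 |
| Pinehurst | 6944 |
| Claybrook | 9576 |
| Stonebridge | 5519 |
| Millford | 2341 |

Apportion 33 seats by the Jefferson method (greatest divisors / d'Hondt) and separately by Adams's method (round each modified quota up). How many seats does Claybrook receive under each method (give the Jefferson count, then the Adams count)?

8 and 7

Jefferson: Oakdale 8, Rivermont 6, Pinehurst 5, Claybrook 8, Stonebridge 4, Millford 2.
Adams: Oakdale 8, Rivermont 6, Pinehurst 6, Claybrook 7, Stonebridge 4, Millford 2.
Claybrook gets 8 under Jefferson and 7 under Adams.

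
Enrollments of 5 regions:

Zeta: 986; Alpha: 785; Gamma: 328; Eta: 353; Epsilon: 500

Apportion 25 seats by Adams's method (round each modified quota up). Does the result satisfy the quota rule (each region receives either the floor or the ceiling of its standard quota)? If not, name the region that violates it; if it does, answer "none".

none

Standard quotas: Zeta 8.350, Alpha 6.648, Gamma 2.778, Eta 2.989, Epsilon 4.234.
Adams allocation: Zeta 8, Alpha 7, Gamma 3, Eta 3, Epsilon 4.
Every allocation lies between the lower and upper quota.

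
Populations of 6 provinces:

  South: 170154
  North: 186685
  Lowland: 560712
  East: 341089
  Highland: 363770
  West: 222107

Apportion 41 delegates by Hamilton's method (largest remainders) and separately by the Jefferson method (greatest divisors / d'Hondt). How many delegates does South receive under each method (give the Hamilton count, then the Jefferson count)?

4 and 3

Hamilton: South 4, North 4, Lowland 12, East 8, Highland 8, West 5.
Jefferson: South 3, North 4, Lowland 13, East 8, Highland 8, West 5.
South gets 4 under Hamilton and 3 under Jefferson.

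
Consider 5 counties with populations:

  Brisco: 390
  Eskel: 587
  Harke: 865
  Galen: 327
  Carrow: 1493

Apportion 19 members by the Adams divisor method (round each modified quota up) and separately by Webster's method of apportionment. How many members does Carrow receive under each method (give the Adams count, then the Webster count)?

7 and 8

Adams: Brisco 2, Eskel 3, Harke 5, Galen 2, Carrow 7.
Webster: Brisco 2, Eskel 3, Harke 4, Galen 2, Carrow 8.
Carrow gets 7 under Adams and 8 under Webster.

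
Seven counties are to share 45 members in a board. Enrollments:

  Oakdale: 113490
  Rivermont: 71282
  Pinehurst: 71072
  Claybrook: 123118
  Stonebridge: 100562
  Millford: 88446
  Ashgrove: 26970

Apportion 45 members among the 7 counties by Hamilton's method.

Oakdale 9, Rivermont 5, Pinehurst 5, Claybrook 9, Stonebridge 8, Millford 7, Ashgrove 2

Total 594940; standard divisor 594940/45 ≈ 13220.889.
Standard quotas: Oakdale 8.5841, Rivermont 5.3916, Pinehurst 5.3757, Claybrook 9.3124, Stonebridge 7.6063, Millford 6.6899, Ashgrove 2.0400.
Lower quotas: Oakdale 8, Rivermont 5, Pinehurst 5, Claybrook 9, Stonebridge 7, Millford 6, Ashgrove 2 (sum 42, leaving 3 seats).
Remainders in descending order: Millford 0.6899, Stonebridge 0.6063, Oakdale 0.5841, Rivermont 0.3916, Pinehurst 0.3757, Claybrook 0.3124, Ashgrove 0.0400.
Largest remainders: Millford, Stonebridge, Oakdale receive the extra seats.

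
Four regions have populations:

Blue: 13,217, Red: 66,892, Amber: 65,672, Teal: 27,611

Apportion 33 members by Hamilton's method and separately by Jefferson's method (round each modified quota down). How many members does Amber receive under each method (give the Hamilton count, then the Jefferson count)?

12 and 13

Hamilton: Blue 3, Red 13, Amber 12, Teal 5.
Jefferson: Blue 2, Red 13, Amber 13, Teal 5.
Amber gets 12 under Hamilton and 13 under Jefferson.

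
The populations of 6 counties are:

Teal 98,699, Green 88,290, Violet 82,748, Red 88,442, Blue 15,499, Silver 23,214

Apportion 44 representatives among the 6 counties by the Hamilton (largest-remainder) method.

Teal: 11; Green: 10; Violet: 9; Red: 10; Blue: 2; Silver: 2

Standard divisor: 396892 ÷ 44 ≈ 9020.273.
Standard quotas: Teal 10.9419, Green 9.7880, Violet 9.1736, Red 9.8048, Blue 1.7182, Silver 2.5735.
Lower quotas: Teal 10, Green 9, Violet 9, Red 9, Blue 1, Silver 2 (sum 40, leaving 4 seats).
Remainders in descending order: Teal 0.9419, Red 0.8048, Green 0.7880, Blue 0.7182, Silver 0.5735, Violet 0.1736.
Largest remainders: Teal, Red, Green, Blue receive the extra seats.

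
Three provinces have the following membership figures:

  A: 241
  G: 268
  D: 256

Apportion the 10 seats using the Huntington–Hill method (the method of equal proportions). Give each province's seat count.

With divisor 76: modified quotas A 3.171, G 3.526, D 3.368.
Geometric-mean thresholds: A √(3·4)=3.464, G √(3·4)=3.464, D √(3·4)=3.464.
Each quota rounded against its threshold gives A 3, G 4, D 3 (total 10).

A: 3, G: 4, D: 3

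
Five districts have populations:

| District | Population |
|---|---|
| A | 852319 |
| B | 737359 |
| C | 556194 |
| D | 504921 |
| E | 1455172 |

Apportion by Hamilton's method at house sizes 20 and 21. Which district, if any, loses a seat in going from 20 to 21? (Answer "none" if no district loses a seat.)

none

At 20 seats: A 4, B 4, C 3, D 2, E 7.
At 21 seats: A 4, B 4, C 3, D 3, E 7.
No district's allocation decreased.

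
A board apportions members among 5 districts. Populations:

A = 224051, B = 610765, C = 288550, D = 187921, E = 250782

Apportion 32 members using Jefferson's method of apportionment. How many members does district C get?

6

Standard divisor 1562069/32 ≈ 48814.656; standard quotas: A 4.590, B 12.512, C 5.911, D 3.850, E 5.137.
Rounding down gives 4, 12, 5, 3, 5 = 29 seats, so the divisor must be adjusted.
With modified divisor 45900: modified quotas A 4.881, B 13.306, C 6.286, D 4.094, E 5.464.
Rounding down: A 4, B 13, C 6, D 4, E 5 (total 32).
C receives 6.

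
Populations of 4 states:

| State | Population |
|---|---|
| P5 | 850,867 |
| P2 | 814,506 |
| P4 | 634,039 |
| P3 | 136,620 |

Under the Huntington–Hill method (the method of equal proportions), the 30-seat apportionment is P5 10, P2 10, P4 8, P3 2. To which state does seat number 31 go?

P5

Priority for the next seat is population ÷ (√(s·(s+1))).
Priorities: P5 81126.985, P2 77660.100, P4 74722.213, P3 55774.881.
Highest priority: P5.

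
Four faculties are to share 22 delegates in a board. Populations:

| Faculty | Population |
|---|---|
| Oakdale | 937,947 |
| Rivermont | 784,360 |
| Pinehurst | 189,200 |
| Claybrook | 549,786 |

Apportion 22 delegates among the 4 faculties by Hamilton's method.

Standard divisor: 2461293 ÷ 22 ≈ 111876.955.
Standard quotas: Oakdale 8.3837, Rivermont 7.0109, Pinehurst 1.6911, Claybrook 4.9142.
Lower quotas: Oakdale 8, Rivermont 7, Pinehurst 1, Claybrook 4 (sum 20, leaving 2 seats).
Remainders in descending order: Claybrook 0.9142, Pinehurst 0.6911, Oakdale 0.3837, Rivermont 0.0109.
Largest remainders: Claybrook, Pinehurst receive the extra seats.

Oakdale: 8, Rivermont: 7, Pinehurst: 2, Claybrook: 5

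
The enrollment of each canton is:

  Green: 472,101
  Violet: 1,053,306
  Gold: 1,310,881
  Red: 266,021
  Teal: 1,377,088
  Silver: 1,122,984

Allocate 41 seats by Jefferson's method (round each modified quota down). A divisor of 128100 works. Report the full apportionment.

Green 3, Violet 8, Gold 10, Red 2, Teal 10, Silver 8

With modified divisor 128100: modified quotas Green 3.685, Violet 8.223, Gold 10.233, Red 2.077, Teal 10.750, Silver 8.766.
Rounding down: Green 3, Violet 8, Gold 10, Red 2, Teal 10, Silver 8 (total 41).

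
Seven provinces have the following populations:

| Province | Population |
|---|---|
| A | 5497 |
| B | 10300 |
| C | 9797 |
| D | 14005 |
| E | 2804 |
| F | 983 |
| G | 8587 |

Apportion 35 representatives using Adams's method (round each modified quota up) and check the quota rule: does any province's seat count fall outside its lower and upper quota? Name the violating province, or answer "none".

none

Standard quotas: A 3.702, B 6.936, C 6.598, D 9.431, E 1.888, F 0.662, G 5.783.
Adams allocation: A 4, B 7, C 6, D 9, E 2, F 1, G 6.
Every allocation lies between the lower and upper quota.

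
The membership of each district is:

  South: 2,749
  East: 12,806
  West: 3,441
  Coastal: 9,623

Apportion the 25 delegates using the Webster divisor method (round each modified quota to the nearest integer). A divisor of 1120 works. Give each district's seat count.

South: 2; East: 11; West: 3; Coastal: 9

With modified divisor 1120: modified quotas South 2.454, East 11.434, West 3.072, Coastal 8.592.
Rounding to the nearest integer: South 2, East 11, West 3, Coastal 9 (total 25).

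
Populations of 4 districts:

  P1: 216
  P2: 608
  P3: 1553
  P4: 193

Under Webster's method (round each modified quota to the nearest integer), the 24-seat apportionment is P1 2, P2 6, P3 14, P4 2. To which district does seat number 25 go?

P3

Priority for the next seat is population ÷ (current seats + 0.5).
Priorities: P1 86.400, P2 93.538, P3 107.103, P4 77.200.
Highest priority: P3.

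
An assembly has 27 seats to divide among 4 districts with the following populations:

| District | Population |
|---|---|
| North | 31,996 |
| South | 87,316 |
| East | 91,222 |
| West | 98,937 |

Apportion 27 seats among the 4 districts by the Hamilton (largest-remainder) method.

The standard divisor is 309471/27 ≈ 11461.889.
Standard quotas: North 2.7915, South 7.6179, East 7.9587, West 8.6318.
Lower quotas: North 2, South 7, East 7, West 8 (sum 24, leaving 3 seats).
Remainders in descending order: East 0.9587, North 0.7915, West 0.6318, South 0.6179.
Largest remainders: East, North, West receive the extra seats.

North=3, South=7, East=8, West=9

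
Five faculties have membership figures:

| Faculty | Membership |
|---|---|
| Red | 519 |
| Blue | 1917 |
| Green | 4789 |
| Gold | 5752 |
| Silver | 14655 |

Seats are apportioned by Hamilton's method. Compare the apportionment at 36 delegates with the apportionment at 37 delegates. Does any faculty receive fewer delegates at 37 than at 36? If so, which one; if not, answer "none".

At 36 seats: Red 1, Blue 3, Green 6, Gold 7, Silver 19.
At 37 seats: Red 1, Blue 2, Green 6, Gold 8, Silver 20.
Blue drops from 3 to 2.

Blue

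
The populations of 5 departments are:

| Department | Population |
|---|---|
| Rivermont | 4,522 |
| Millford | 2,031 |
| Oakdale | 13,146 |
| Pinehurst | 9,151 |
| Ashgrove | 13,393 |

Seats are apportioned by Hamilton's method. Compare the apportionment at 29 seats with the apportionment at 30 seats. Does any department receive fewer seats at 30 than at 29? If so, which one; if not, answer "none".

At 29 seats: Rivermont 3, Millford 2, Oakdale 9, Pinehurst 6, Ashgrove 9.
At 30 seats: Rivermont 3, Millford 1, Oakdale 9, Pinehurst 7, Ashgrove 10.
Millford drops from 2 to 1.

Millford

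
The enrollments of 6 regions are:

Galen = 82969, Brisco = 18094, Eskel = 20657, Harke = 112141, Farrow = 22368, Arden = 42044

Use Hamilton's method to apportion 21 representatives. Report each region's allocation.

The standard divisor is 298273/21 ≈ 14203.476.
Standard quotas: Galen 5.8415, Brisco 1.2739, Eskel 1.4544, Harke 7.8953, Farrow 1.5748, Arden 2.9601.
Lower quotas: Galen 5, Brisco 1, Eskel 1, Harke 7, Farrow 1, Arden 2 (sum 17, leaving 4 seats).
Remainders in descending order: Arden 0.9601, Harke 0.8953, Galen 0.8415, Farrow 0.5748, Eskel 0.4544, Brisco 0.2739.
The surplus seats go to Arden, Harke, Galen, Farrow.

Galen=6; Brisco=1; Eskel=1; Harke=8; Farrow=2; Arden=3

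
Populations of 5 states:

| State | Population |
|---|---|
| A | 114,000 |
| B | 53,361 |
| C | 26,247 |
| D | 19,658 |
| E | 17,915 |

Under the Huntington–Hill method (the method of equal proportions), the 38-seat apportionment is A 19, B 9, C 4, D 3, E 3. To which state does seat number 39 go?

C

Priority for the next seat is population ÷ (√(s·(s+1))).
Priorities: A 5848.077, B 5624.743, C 5869.008, D 5674.776, E 5171.615.
Highest priority: C.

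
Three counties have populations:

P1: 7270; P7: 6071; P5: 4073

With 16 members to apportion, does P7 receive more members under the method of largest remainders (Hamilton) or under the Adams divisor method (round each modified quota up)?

Adams

Hamilton: P1 7, P7 5, P5 4.
Adams: P1 6, P7 6, P5 4.
P7 gets 5 under Hamilton and 6 under Adams.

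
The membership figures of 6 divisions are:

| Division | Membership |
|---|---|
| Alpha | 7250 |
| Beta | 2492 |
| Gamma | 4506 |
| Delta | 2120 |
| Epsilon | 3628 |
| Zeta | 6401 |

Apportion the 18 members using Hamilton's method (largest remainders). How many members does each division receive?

Alpha=5, Beta=2, Gamma=3, Delta=1, Epsilon=3, Zeta=4

The standard divisor is 26397/18 ≈ 1466.5.
Standard quotas: Alpha 4.9437, Beta 1.6993, Gamma 3.0726, Delta 1.4456, Epsilon 2.4739, Zeta 4.3648.
Lower quotas: Alpha 4, Beta 1, Gamma 3, Delta 1, Epsilon 2, Zeta 4 (sum 15, leaving 3 seats).
Remainders in descending order: Alpha 0.9437, Beta 0.6993, Epsilon 0.4739, Delta 0.4456, Zeta 0.3648, Gamma 0.0726.
Largest remainders: Alpha, Beta, Epsilon receive the extra seats.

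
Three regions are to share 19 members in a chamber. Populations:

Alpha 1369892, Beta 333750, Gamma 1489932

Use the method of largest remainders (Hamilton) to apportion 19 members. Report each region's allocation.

Alpha 8, Beta 2, Gamma 9

Standard divisor: 3193574 ÷ 19 ≈ 168082.842.
Standard quotas: Alpha 8.1501, Beta 1.9856, Gamma 8.8643.
Lower quotas: Alpha 8, Beta 1, Gamma 8 (sum 17, leaving 2 seats).
Remainders in descending order: Beta 0.9856, Gamma 0.8643, Alpha 0.1501.
The surplus seats go to Beta, Gamma.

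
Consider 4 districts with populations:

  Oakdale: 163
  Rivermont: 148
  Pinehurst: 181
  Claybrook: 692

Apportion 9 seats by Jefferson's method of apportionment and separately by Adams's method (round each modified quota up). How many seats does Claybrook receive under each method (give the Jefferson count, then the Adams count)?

6 and 5

Jefferson: Oakdale 1, Rivermont 1, Pinehurst 1, Claybrook 6.
Adams: Oakdale 1, Rivermont 1, Pinehurst 2, Claybrook 5.
Claybrook gets 6 under Jefferson and 5 under Adams.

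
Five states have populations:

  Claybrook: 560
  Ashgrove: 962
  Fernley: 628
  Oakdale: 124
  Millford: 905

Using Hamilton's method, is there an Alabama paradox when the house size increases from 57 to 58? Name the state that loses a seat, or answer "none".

Fernley

At 57 seats: Claybrook 10, Ashgrove 17, Fernley 12, Oakdale 2, Millford 16.
At 58 seats: Claybrook 10, Ashgrove 18, Fernley 11, Oakdale 2, Millford 17.
Fernley drops from 12 to 11.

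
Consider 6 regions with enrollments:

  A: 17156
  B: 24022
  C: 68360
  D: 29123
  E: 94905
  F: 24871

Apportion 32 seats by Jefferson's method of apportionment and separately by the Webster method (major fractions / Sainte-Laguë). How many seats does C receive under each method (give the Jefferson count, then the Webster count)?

Jefferson: A 2, B 3, C 9, D 3, E 12, F 3.
Webster: A 2, B 3, C 8, D 4, E 12, F 3.
C gets 9 under Jefferson and 8 under Webster.

9 and 8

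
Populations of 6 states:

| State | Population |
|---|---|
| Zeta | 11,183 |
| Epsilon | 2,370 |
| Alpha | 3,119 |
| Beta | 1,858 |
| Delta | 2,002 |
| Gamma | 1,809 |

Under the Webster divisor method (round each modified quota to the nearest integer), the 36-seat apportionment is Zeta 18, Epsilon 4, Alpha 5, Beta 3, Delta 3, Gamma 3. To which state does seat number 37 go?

Priority for the next seat is population ÷ (current seats + 0.5).
Priorities: Zeta 604.486, Epsilon 526.667, Alpha 567.091, Beta 530.857, Delta 572.000, Gamma 516.857.
Highest priority: Zeta.

Zeta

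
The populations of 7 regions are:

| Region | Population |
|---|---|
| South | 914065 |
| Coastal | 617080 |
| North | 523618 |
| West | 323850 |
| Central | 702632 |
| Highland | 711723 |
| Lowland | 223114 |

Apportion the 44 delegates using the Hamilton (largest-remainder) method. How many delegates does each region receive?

Standard divisor: 4016082 ÷ 44 ≈ 91274.591.
Standard quotas: South 10.0145, Coastal 6.7607, North 5.7367, West 3.5481, Central 7.6980, Highland 7.7976, Lowland 2.4444.
Lower quotas: South 10, Coastal 6, North 5, West 3, Central 7, Highland 7, Lowland 2 (sum 40, leaving 4 seats).
Remainders in descending order: Highland 0.7976, Coastal 0.7607, North 0.7367, Central 0.6980, West 0.5481, Lowland 0.4444, South 0.0145.
The surplus seats go to Highland, Coastal, North, Central.

South: 10, Coastal: 7, North: 6, West: 3, Central: 8, Highland: 8, Lowland: 2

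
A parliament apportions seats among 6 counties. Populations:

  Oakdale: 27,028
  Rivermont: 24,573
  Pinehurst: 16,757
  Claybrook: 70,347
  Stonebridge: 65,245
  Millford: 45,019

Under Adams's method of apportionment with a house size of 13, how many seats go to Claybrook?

3

Standard divisor 248969/13 ≈ 19151.462; standard quotas: Oakdale 1.411, Rivermont 1.283, Pinehurst 0.875, Claybrook 3.673, Stonebridge 3.407, Millford 2.351.
Rounding up gives 2, 2, 1, 4, 4, 3 = 16 seats, so the divisor must be adjusted.
With modified divisor 24000: modified quotas Oakdale 1.126, Rivermont 1.024, Pinehurst 0.698, Claybrook 2.931, Stonebridge 2.719, Millford 1.876.
Rounding up: Oakdale 2, Rivermont 2, Pinehurst 1, Claybrook 3, Stonebridge 3, Millford 2 (total 13).
Claybrook receives 3.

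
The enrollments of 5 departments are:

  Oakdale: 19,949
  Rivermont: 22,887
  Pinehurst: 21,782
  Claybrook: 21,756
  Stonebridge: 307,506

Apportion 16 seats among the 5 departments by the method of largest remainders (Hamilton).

Oakdale=1, Rivermont=1, Pinehurst=1, Claybrook=1, Stonebridge=12

Total 393880; standard divisor 393880/16 ≈ 24617.5.
Standard quotas: Oakdale 0.8104, Rivermont 0.9297, Pinehurst 0.8848, Claybrook 0.8838, Stonebridge 12.4914.
Lower quotas: Oakdale 0, Rivermont 0, Pinehurst 0, Claybrook 0, Stonebridge 12 (sum 12, leaving 4 seats).
Remainders in descending order: Rivermont 0.9297, Pinehurst 0.8848, Claybrook 0.8838, Oakdale 0.8104, Stonebridge 0.4914.
Largest remainders: Rivermont, Pinehurst, Claybrook, Oakdale receive the extra seats.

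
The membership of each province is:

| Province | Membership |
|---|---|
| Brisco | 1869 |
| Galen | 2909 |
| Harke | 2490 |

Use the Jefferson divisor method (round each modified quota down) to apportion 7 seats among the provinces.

Brisco 2, Galen 3, Harke 2

Standard divisor 7268/7 ≈ 1038.286; standard quotas: Brisco 1.800, Galen 2.802, Harke 2.398.
Rounding down gives 1, 2, 2 = 5 seats, so the divisor must be adjusted.
With modified divisor 900: modified quotas Brisco 2.077, Galen 3.232, Harke 2.767.
Rounding down: Brisco 2, Galen 3, Harke 2 (total 7).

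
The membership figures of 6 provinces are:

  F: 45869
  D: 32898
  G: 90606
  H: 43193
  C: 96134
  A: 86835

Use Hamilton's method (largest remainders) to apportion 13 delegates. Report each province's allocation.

Total 395535; standard divisor 395535/13 ≈ 30425.769.
Standard quotas: F 1.5076, D 1.0813, G 2.9779, H 1.4196, C 3.1596, A 2.8540.
Lower quotas: F 1, D 1, G 2, H 1, C 3, A 2 (sum 10, leaving 3 seats).
Remainders in descending order: G 0.9779, A 0.8540, F 0.5076, H 0.4196, C 0.1596, D 0.0813.
The surplus seats go to G, A, F.

F=2; D=1; G=3; H=1; C=3; A=3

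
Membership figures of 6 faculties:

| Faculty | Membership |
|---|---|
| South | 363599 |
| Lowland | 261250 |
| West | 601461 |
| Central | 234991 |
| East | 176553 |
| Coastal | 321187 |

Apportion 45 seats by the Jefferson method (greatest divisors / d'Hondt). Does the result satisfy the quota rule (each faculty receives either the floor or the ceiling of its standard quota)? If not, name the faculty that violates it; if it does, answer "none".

Standard quotas: South 8.352, Lowland 6.001, West 13.816, Central 5.398, East 4.055, Coastal 7.378.
Jefferson allocation: South 9, Lowland 6, West 14, Central 5, East 4, Coastal 7.
Every allocation lies between the lower and upper quota.

none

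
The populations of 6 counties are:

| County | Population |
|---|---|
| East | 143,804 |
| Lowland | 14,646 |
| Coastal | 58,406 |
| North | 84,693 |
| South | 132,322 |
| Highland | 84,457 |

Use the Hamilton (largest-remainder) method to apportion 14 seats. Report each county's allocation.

Total 518328; standard divisor 518328/14 ≈ 37023.429.
Standard quotas: East 3.8841, Lowland 0.3956, Coastal 1.5775, North 2.2876, South 3.5740, Highland 2.2812.
Lower quotas: East 3, Lowland 0, Coastal 1, North 2, South 3, Highland 2 (sum 11, leaving 3 seats).
Remainders in descending order: East 0.8841, Coastal 0.5775, South 0.5740, Lowland 0.3956, North 0.2876, Highland 0.2812.
Largest remainders: East, Coastal, South receive the extra seats.

East: 4, Lowland: 0, Coastal: 2, North: 2, South: 4, Highland: 2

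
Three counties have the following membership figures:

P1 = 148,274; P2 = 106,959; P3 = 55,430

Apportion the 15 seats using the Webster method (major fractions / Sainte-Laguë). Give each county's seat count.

Standard divisor 310663/15 ≈ 20710.867; standard quotas: P1 7.159, P2 5.164, P3 2.676.
Rounding to the nearest integer gives P1 7, P2 5, P3 3 — total 15, matching the house size, so no adjustment is needed.

P1: 7; P2: 5; P3: 3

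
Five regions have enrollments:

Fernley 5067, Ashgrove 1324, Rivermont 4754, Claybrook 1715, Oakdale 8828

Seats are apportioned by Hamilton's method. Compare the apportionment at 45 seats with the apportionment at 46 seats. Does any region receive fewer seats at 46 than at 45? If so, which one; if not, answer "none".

Claybrook

At 45 seats: Fernley 10, Ashgrove 3, Rivermont 10, Claybrook 4, Oakdale 18.
At 46 seats: Fernley 11, Ashgrove 3, Rivermont 10, Claybrook 3, Oakdale 19.
Claybrook drops from 4 to 3.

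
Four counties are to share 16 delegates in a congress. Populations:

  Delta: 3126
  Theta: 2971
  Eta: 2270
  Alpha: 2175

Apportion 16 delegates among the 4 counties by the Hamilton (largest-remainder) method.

Standard divisor: 10542 ÷ 16 ≈ 658.875.
Standard quotas: Delta 4.744, Theta 4.509, Eta 3.445, Alpha 3.301.
Lower quotas: Delta 4, Theta 4, Eta 3, Alpha 3 (sum 14, leaving 2 seats).
Remainders in descending order: Delta 0.744, Theta 0.509, Eta 0.445, Alpha 0.301.
The surplus seats go to Delta, Theta.

Delta 5, Theta 5, Eta 3, Alpha 3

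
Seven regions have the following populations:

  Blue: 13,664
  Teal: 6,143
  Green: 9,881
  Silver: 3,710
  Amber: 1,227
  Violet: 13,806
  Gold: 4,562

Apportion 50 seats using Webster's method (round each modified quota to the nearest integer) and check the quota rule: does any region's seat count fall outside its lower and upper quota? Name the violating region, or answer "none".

none

Standard quotas: Blue 12.892, Teal 5.796, Green 9.323, Silver 3.500, Amber 1.158, Violet 13.026, Gold 4.304.
Webster allocation: Blue 13, Teal 6, Green 9, Silver 4, Amber 1, Violet 13, Gold 4.
Every allocation lies between the lower and upper quota.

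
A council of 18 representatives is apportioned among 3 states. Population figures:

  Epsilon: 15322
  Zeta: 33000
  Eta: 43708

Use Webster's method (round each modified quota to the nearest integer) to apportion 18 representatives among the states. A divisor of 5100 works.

Epsilon: 3; Zeta: 6; Eta: 9

With modified divisor 5100: modified quotas Epsilon 3.004, Zeta 6.471, Eta 8.570.
Rounding to the nearest integer: Epsilon 3, Zeta 6, Eta 9 (total 18).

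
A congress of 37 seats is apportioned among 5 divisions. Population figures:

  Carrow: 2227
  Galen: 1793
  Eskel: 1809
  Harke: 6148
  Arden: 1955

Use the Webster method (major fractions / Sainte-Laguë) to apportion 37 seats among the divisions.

Standard divisor 13932/37 ≈ 376.541; standard quotas: Carrow 5.914, Galen 4.762, Eskel 4.804, Harke 16.328, Arden 5.192.
Rounding to the nearest integer gives Carrow 6, Galen 5, Eskel 5, Harke 16, Arden 5 — total 37, matching the house size, so no adjustment is needed.

Carrow 6, Galen 5, Eskel 5, Harke 16, Arden 5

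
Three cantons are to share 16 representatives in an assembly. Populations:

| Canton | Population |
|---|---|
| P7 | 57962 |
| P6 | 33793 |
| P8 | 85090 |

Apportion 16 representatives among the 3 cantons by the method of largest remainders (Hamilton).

P7 5, P6 3, P8 8

Standard divisor: 176845 ÷ 16 ≈ 11052.812.
Standard quotas: P7 5.2441, P6 3.0574, P8 7.6985.
Lower quotas: P7 5, P6 3, P8 7 (sum 15, leaving 1 seat).
Remainders in descending order: P8 0.6985, P7 0.2441, P6 0.0574.
Largest remainder: P8 receives the extra seat.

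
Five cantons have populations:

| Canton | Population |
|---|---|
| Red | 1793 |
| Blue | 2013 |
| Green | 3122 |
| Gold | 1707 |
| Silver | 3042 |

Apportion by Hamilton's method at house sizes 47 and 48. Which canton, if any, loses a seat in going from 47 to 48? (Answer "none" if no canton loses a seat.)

none

At 47 seats: Red 7, Blue 8, Green 13, Gold 7, Silver 12.
At 48 seats: Red 7, Blue 8, Green 13, Gold 7, Silver 13.
No canton's allocation decreased.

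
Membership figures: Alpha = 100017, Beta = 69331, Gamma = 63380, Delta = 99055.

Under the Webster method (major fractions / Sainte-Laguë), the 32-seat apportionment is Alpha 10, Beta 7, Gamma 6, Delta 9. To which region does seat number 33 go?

Priority for the next seat is population ÷ (current seats + 0.5).
Priorities: Alpha 9525.429, Beta 9244.133, Gamma 9750.769, Delta 10426.842.
Highest priority: Delta.

Delta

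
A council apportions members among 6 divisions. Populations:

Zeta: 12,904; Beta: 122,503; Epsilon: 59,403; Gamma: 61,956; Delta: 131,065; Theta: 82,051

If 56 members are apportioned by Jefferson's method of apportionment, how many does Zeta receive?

Standard divisor 469882/56 ≈ 8390.75; standard quotas: Zeta 1.538, Beta 14.600, Epsilon 7.080, Gamma 7.384, Delta 15.620, Theta 9.779.
Rounding down gives 1, 14, 7, 7, 15, 9 = 53 seats, so the divisor must be adjusted.
With modified divisor 8000: modified quotas Zeta 1.613, Beta 15.313, Epsilon 7.425, Gamma 7.745, Delta 16.383, Theta 10.256.
Rounding down: Zeta 1, Beta 15, Epsilon 7, Gamma 7, Delta 16, Theta 10 (total 56).
Zeta receives 1.

1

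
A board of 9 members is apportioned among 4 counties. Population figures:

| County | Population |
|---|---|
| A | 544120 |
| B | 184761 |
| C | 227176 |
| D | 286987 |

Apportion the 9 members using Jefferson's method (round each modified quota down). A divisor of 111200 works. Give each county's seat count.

With modified divisor 111200: modified quotas A 4.893, B 1.662, C 2.043, D 2.581.
Rounding down: A 4, B 1, C 2, D 2 (total 9).

A 4; B 1; C 2; D 2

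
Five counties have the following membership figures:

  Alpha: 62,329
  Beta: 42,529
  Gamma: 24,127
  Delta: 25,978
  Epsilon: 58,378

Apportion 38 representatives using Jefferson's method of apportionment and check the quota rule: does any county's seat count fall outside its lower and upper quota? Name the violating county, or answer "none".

none

Standard quotas: Alpha 11.102, Beta 7.575, Gamma 4.297, Delta 4.627, Epsilon 10.398.
Jefferson allocation: Alpha 11, Beta 8, Gamma 4, Delta 4, Epsilon 11.
Every allocation lies between the lower and upper quota.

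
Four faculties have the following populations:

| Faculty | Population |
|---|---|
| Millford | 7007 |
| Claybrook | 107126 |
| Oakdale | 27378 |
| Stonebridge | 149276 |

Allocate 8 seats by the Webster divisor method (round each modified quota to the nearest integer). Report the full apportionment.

Standard divisor 290787/8 ≈ 36348.375; standard quotas: Millford 0.193, Claybrook 2.947, Oakdale 0.753, Stonebridge 4.107.
Rounding to the nearest integer gives Millford 0, Claybrook 3, Oakdale 1, Stonebridge 4 — total 8, matching the house size, so no adjustment is needed.

Millford: 0, Claybrook: 3, Oakdale: 1, Stonebridge: 4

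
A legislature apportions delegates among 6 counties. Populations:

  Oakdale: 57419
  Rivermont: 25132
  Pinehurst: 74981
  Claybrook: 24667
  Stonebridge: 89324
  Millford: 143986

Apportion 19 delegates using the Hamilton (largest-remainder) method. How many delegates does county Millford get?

7

Standard divisor: 415509 ÷ 19 ≈ 21868.895.
Standard quotas: Oakdale 2.6256, Rivermont 1.1492, Pinehurst 3.4287, Claybrook 1.1279, Stonebridge 4.0845, Millford 6.5841.
Lower quotas: Oakdale 2, Rivermont 1, Pinehurst 3, Claybrook 1, Stonebridge 4, Millford 6 (sum 17, leaving 2 seats).
Remainders in descending order: Oakdale 0.6256, Millford 0.5841, Pinehurst 0.4287, Rivermont 0.1492, Claybrook 0.1279, Stonebridge 0.0845.
Largest remainders: Oakdale, Millford receive the extra seats.
Millford receives 7.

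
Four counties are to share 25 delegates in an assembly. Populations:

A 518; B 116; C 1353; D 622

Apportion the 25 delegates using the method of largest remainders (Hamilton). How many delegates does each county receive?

The standard divisor is 2609/25 ≈ 104.36.
Standard quotas: A 4.964, B 1.112, C 12.965, D 5.960.
Lower quotas: A 4, B 1, C 12, D 5 (sum 22, leaving 3 seats).
Remainders in descending order: C 0.965, A 0.964, D 0.960, B 0.112.
The surplus seats go to C, A, D.

A: 5; B: 1; C: 13; D: 6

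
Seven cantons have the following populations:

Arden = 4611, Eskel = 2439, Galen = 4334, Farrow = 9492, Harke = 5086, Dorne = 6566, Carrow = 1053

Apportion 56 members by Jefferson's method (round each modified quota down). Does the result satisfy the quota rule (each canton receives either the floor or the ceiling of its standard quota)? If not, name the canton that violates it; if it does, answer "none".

none

Standard quotas: Arden 7.689, Eskel 4.067, Galen 7.227, Farrow 15.829, Harke 8.481, Dorne 10.950, Carrow 1.756.
Jefferson allocation: Arden 8, Eskel 4, Galen 7, Farrow 16, Harke 9, Dorne 11, Carrow 1.
Every allocation lies between the lower and upper quota.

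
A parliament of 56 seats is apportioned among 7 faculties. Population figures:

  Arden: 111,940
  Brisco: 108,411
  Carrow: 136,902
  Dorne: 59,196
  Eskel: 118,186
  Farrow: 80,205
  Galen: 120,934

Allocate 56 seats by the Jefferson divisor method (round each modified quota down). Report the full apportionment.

Standard divisor 735774/56 ≈ 13138.821; standard quotas: Arden 8.520, Brisco 8.251, Carrow 10.420, Dorne 4.505, Eskel 8.995, Farrow 6.104, Galen 9.204.
Rounding down gives 8, 8, 10, 4, 8, 6, 9 = 53 seats, so the divisor must be adjusted.
With modified divisor 12300: modified quotas Arden 9.101, Brisco 8.814, Carrow 11.130, Dorne 4.813, Eskel 9.609, Farrow 6.521, Galen 9.832.
Rounding down: Arden 9, Brisco 8, Carrow 11, Dorne 4, Eskel 9, Farrow 6, Galen 9 (total 56).

Arden 9, Brisco 8, Carrow 11, Dorne 4, Eskel 9, Farrow 6, Galen 9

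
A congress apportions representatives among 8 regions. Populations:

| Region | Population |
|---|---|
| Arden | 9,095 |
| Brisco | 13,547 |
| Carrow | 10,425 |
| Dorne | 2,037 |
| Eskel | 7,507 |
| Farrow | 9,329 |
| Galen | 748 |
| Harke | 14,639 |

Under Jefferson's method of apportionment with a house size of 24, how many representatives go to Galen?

0

Standard divisor 67327/24 ≈ 2805.292; standard quotas: Arden 3.242, Brisco 4.829, Carrow 3.716, Dorne 0.726, Eskel 2.676, Farrow 3.326, Galen 0.267, Harke 5.218.
Rounding down gives 3, 4, 3, 0, 2, 3, 0, 5 = 20 seats, so the divisor must be adjusted.
With modified divisor 2400: modified quotas Arden 3.790, Brisco 5.645, Carrow 4.344, Dorne 0.849, Eskel 3.128, Farrow 3.887, Galen 0.312, Harke 6.100.
Rounding down: Arden 3, Brisco 5, Carrow 4, Dorne 0, Eskel 3, Farrow 3, Galen 0, Harke 6 (total 24).
Galen receives 0.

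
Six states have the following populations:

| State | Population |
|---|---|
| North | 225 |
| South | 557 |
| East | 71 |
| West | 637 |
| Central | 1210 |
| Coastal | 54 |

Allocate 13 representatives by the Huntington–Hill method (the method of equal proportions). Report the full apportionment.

North: 1, South: 2, East: 1, West: 3, Central: 5, Coastal: 1

With divisor 244: modified quotas North 0.922, South 2.283, East 0.291, West 2.611, Central 4.959, Coastal 0.221.
Geometric-mean thresholds: North (min 1), South √(2·3)=2.449, East (min 1), West √(2·3)=2.449, Central √(4·5)=4.472, Coastal (min 1).
Each quota rounded against its threshold gives North 1, South 2, East 1, West 3, Central 5, Coastal 1 (total 13).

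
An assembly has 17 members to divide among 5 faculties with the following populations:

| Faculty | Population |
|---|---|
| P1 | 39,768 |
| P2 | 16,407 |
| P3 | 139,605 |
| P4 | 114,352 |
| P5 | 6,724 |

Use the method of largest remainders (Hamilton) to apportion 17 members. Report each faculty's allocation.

Standard divisor: 316856 ÷ 17 ≈ 18638.588.
Standard quotas: P1 2.1336, P2 0.8803, P3 7.4901, P4 6.1352, P5 0.3608.
Lower quotas: P1 2, P2 0, P3 7, P4 6, P5 0 (sum 15, leaving 2 seats).
Remainders in descending order: P2 0.8803, P3 0.4901, P5 0.3608, P4 0.1352, P1 0.1336.
Largest remainders: P2, P3 receive the extra seats.

P1 2, P2 1, P3 8, P4 6, P5 0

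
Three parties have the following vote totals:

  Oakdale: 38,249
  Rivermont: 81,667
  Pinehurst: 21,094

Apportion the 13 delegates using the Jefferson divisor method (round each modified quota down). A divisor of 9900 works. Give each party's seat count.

With modified divisor 9900: modified quotas Oakdale 3.864, Rivermont 8.249, Pinehurst 2.131.
Rounding down: Oakdale 3, Rivermont 8, Pinehurst 2 (total 13).

Oakdale 3; Rivermont 8; Pinehurst 2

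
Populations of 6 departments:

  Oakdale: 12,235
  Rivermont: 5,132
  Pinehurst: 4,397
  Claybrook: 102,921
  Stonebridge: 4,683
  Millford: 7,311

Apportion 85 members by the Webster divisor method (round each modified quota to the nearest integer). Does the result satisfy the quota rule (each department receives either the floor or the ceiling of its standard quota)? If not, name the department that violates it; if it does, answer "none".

Standard quotas: Oakdale 7.609, Rivermont 3.192, Pinehurst 2.734, Claybrook 64.006, Stonebridge 2.912, Millford 4.547.
Webster allocation: Oakdale 8, Rivermont 3, Pinehurst 3, Claybrook 63, Stonebridge 3, Millford 5.
Claybrook has quota 64.006 (lower 64, upper 65) but receives 63 — outside the quota interval.

Claybrook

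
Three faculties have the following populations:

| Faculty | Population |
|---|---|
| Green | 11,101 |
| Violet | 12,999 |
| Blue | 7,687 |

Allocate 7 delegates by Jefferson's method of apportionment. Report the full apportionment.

Green=2; Violet=3; Blue=2

Standard divisor 31787/7 ≈ 4541; standard quotas: Green 2.445, Violet 2.863, Blue 1.693.
Rounding down gives 2, 2, 1 = 5 seats, so the divisor must be adjusted.
With modified divisor 3800: modified quotas Green 2.921, Violet 3.421, Blue 2.023.
Rounding down: Green 2, Violet 3, Blue 2 (total 7).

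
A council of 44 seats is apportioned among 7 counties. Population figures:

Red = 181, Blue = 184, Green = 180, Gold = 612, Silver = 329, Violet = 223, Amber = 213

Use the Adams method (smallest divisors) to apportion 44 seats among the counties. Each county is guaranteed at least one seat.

Standard divisor 1922/44 ≈ 43.682; standard quotas: Red 4.144, Blue 4.212, Green 4.121, Gold 14.010, Silver 7.532, Violet 5.105, Amber 4.876.
Rounding up gives 5, 5, 5, 15, 8, 6, 5 = 49 seats, so the divisor must be adjusted.
With modified divisor 46.5: modified quotas Red 3.892, Blue 3.957, Green 3.871, Gold 13.161, Silver 7.075, Violet 4.796, Amber 4.581.
Rounding up: Red 4, Blue 4, Green 4, Gold 14, Silver 8, Violet 5, Amber 5 (total 44).

Red 4, Blue 4, Green 4, Gold 14, Silver 8, Violet 5, Amber 5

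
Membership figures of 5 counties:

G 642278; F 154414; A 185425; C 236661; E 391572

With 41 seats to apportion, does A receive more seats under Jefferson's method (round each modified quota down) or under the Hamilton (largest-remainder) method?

Hamilton

Jefferson: G 17, F 4, A 4, C 6, E 10.
Hamilton: G 16, F 4, A 5, C 6, E 10.
A gets 4 under Jefferson and 5 under Hamilton.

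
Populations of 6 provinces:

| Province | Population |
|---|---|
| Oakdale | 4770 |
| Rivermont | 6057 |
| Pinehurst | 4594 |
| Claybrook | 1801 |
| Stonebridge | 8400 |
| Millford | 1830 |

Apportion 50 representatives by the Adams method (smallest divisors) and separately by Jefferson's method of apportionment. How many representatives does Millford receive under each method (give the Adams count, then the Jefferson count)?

Adams: Oakdale 8, Rivermont 11, Pinehurst 8, Claybrook 4, Stonebridge 15, Millford 4.
Jefferson: Oakdale 9, Rivermont 11, Pinehurst 8, Claybrook 3, Stonebridge 16, Millford 3.
Millford gets 4 under Adams and 3 under Jefferson.

4 and 3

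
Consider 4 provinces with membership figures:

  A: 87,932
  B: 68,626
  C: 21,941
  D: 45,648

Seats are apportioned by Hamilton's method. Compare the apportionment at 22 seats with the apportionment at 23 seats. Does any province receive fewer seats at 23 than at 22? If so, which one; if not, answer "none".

At 22 seats: A 9, B 7, C 2, D 4.
At 23 seats: A 9, B 7, C 2, D 5.
No province's allocation decreased.

none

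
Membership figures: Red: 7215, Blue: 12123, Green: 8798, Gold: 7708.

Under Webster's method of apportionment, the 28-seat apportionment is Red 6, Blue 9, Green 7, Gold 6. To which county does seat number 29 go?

Blue

Priority for the next seat is population ÷ (current seats + 0.5).
Priorities: Red 1110.000, Blue 1276.105, Green 1173.067, Gold 1185.846.
Highest priority: Blue.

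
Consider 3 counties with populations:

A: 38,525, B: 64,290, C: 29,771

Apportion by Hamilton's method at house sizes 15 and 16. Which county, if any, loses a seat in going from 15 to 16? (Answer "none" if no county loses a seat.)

At 15 seats: A 4, B 7, C 4.
At 16 seats: A 5, B 8, C 3.
C drops from 4 to 3.

C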